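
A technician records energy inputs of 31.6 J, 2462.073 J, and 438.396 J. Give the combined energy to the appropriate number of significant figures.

2932.1 J

31.6 J + 2462.073 J + 438.396 J = 2932.069 J.
Addition/subtraction keeps the fewest decimal places: 31.6 → 1 decimal place, 2462.073 → 3 decimal places, 438.396 → 3 decimal places; limit is 1.
Rounded to 1 decimal place: 2932.1 J.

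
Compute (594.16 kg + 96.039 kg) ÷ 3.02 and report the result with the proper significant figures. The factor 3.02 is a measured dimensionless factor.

229 kg

594.16 kg + 96.039 kg = 690.199 kg; the sum is limited to 2 decimal places (5 s.f.).
Carrying full precision, 690.199 ÷ 3.02 = 228.542715232… kg; 3.02 has 3 s.f., so the result keeps min(5, 3) = 3 s.f.
Rounded to 3 significant figures: 229 kg.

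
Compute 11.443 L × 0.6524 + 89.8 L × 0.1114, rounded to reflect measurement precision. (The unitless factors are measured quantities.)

17.5 L

11.443 × 0.6524 = 7.4654132 → 7.465 L (4 s.f., last digit at the 10^-3 place).
89.8 × 0.1114 = 10.00372 → 10.0 L (3 s.f., last digit at the 10^-1 place).
Sum: 17.4691332 L; keep the coarser place, 10^-1.
Result: 17.5 L.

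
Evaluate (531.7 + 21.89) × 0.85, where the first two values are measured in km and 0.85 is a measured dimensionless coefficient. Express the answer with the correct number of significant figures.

531.7 km + 21.89 km = 553.59 km; the sum is limited to 1 decimal place (4 s.f.).
Carrying full precision, 553.59 × 0.85 = 470.5515 km; 0.85 has 2 s.f., so the result keeps min(4, 2) = 2 s.f.
Rounded to 2 significant figures: 4.7 × 10^2 km.

4.7 × 10^2 km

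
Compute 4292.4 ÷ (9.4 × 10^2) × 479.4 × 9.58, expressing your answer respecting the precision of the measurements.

2.1 × 10^4

4292.4 ÷ (9.4 × 10^2) × 479.4 × 9.58 = 20971.80792
Multiplication/division keeps the fewest significant figures: 4292.4 → 5 s.f., 9.4 × 10^2 → 2 s.f., 479.4 → 4 s.f., 9.58 → 3 s.f.; limit is 2.
Rounded to 2 significant figures: 2.1 × 10^4.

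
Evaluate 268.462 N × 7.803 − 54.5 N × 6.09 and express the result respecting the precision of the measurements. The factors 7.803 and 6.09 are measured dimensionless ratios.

268.462 × 7.803 = 2094.808986 → 2095 N (4 s.f., last digit at the 10^0 place).
54.5 × 6.09 = 331.905 → 332 N (3 s.f., last digit at the 10^0 place).
Difference: 1762.903986 N; keep the coarser place, 10^0.
Result: 1763 N.

1763 N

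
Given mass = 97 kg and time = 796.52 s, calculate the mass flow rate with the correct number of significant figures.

0.12 kg/s

mass flow rate = 97 kg ÷ 796.52 s = 0.121779741877… kg/s.
97 has 2 significant figures; 796.52 has 5.
Division/multiplication keeps the fewest: 2 significant figures.
Rounded: 0.12 kg/s.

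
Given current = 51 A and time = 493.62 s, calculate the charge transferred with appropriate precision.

charge transferred = 51 A × 493.62 s = 25174.62 C.
51 has 2 significant figures; 493.62 has 5.
Division/multiplication keeps the fewest: 2 significant figures.
Rounded: 2.5 × 10⁴ C.

2.5 × 10⁴ C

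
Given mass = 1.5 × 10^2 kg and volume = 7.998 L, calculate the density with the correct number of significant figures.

density = 1.5 × 10^2 kg ÷ 7.998 L = 18.7546886722… kg/L.
1.5 × 10^2 has 2 significant figures; 7.998 has 4.
Division/multiplication keeps the fewest: 2 significant figures.
Rounded: 19 kg/L.

19 kg/L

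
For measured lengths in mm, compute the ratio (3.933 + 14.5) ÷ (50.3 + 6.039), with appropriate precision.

3.27 × 10^-1

3.933 + 14.5 = 18.433, limited to 1 d.p. → 3 s.f.; 50.3 + 6.039 = 56.339, limited to 1 d.p. → 3 s.f.
Carrying full precision, 18.433 ÷ 56.339 = 0.327180106143…; keep min(3, 3) = 3 s.f.
Rounded to 3 significant figures: 3.27 × 10^-1.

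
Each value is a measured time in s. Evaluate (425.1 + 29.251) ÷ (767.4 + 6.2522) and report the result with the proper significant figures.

0.5873

425.1 + 29.251 = 454.351, limited to 1 d.p. → 4 s.f.; 767.4 + 6.2522 = 773.6522, limited to 1 d.p. → 4 s.f.
Carrying full precision, 454.351 ÷ 773.6522 = 0.587280692797…; keep min(4, 4) = 4 s.f.
Rounded to 4 significant figures: 0.5873.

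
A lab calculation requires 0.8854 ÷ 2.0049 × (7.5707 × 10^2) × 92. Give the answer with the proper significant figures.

3.1 × 10^4

0.8854 ÷ 2.0049 × (7.5707 × 10^2) × 92 = 30758.8905063…
Multiplication/division keeps the fewest significant figures: 0.8854 → 4 s.f., 2.0049 → 5 s.f., 7.5707 × 10^2 → 5 s.f., 92 → 2 s.f.; limit is 2.
Rounded to 2 significant figures: 3.1 × 10^4.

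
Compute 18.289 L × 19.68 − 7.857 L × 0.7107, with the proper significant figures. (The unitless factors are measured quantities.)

18.289 × 19.68 = 359.92752 → 359.9 L (4 s.f., last digit at the 10^-1 place).
7.857 × 0.7107 = 5.5839699 → 5.584 L (4 s.f., last digit at the 10^-3 place).
Difference: 354.3435501 L; keep the coarser place, 10^-1.
Result: 354.3 L.

354.3 L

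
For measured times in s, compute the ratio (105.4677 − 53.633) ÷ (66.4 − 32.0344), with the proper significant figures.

1.51

105.4677 − 53.633 = 51.8347, limited to 3 d.p. → 5 s.f.; 66.4 − 32.0344 = 34.3656, limited to 1 d.p. → 3 s.f.
Carrying full precision, 51.8347 ÷ 34.3656 = 1.50833100542…; keep min(5, 3) = 3 s.f.
Rounded to 3 significant figures: 1.51.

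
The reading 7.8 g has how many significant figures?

2

7.8: every digit is nonzero and significant.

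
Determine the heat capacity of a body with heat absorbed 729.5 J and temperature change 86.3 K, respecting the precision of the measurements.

heat capacity = 729.5 J ÷ 86.3 K = 8.45307068366… J/K.
729.5 has 4 significant figures; 86.3 has 3.
Division/multiplication keeps the fewest: 3 significant figures.
Rounded: 8.45 J/K.

8.45 J/K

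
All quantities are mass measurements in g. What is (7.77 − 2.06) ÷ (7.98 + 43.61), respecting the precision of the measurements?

0.111

7.77 − 2.06 = 5.71, limited to 2 d.p. → 3 s.f.; 7.98 + 43.61 = 51.59, limited to 2 d.p. → 4 s.f.
Carrying full precision, 5.71 ÷ 51.59 = 0.110680364412…; keep min(3, 4) = 3 s.f.
Rounded to 3 significant figures: 0.111.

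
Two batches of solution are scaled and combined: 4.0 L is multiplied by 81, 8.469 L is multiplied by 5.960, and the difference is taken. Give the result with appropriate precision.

4.0 × 81 = 324 → 3.2 × 10^2 L (2 s.f., last digit at the 10^1 place).
8.469 × 5.960 = 50.47524 → 50.48 L (4 s.f., last digit at the 10^-2 place).
Difference: 273.52476 L; keep the coarser place, 10^1.
Result: 2.7 × 10^2 L.

2.7 × 10^2 L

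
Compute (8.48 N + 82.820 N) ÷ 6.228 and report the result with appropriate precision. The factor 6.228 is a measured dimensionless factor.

8.48 N + 82.820 N = 91.300 N; the sum is limited to 2 decimal places (4 s.f.).
Carrying full precision, 91.300 ÷ 6.228 = 14.6596017983… N; 6.228 has 4 s.f., so the result keeps min(4, 4) = 4 s.f.
Rounded to 4 significant figures: 14.66 N.

14.66 N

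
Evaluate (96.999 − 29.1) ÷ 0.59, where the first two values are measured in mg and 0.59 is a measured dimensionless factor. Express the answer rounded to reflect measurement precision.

1.2 × 10^2 mg

96.999 mg − 29.1 mg = 67.899 mg; the difference is limited to 1 decimal place (3 s.f.).
Carrying full precision, 67.899 ÷ 0.59 = 115.083050847… mg; 0.59 has 2 s.f., so the result keeps min(3, 2) = 2 s.f.
Rounded to 2 significant figures: 1.2 × 10^2 mg.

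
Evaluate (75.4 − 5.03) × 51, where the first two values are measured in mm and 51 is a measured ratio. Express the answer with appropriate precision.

75.4 mm − 5.03 mm = 70.37 mm; the difference is limited to 1 decimal place (3 s.f.).
Carrying full precision, 70.37 × 51 = 3588.87 mm; 51 has 2 s.f., so the result keeps min(3, 2) = 2 s.f.
Rounded to 2 significant figures: 3.6 × 10^3 mm.

3.6 × 10^3 mm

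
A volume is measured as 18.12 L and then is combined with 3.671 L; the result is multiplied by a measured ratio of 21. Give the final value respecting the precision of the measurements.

4.6 × 10² L

18.12 L + 3.671 L = 21.791 L; the sum is limited to 2 decimal places (4 s.f.).
Carrying full precision, 21.791 × 21 = 457.611 L; 21 has 2 s.f., so the result keeps min(4, 2) = 2 s.f.
Rounded to 2 significant figures: 4.6 × 10² L.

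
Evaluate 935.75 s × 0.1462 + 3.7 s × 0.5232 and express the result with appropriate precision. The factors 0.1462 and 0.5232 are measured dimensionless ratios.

138.7 s

935.75 × 0.1462 = 136.80665 → 136.8 s (4 s.f., last digit at the 10^-1 place).
3.7 × 0.5232 = 1.93584 → 1.9 s (2 s.f., last digit at the 10^-1 place).
Sum: 138.74249 s; keep the coarser place, 10^-1.
Result: 138.7 s.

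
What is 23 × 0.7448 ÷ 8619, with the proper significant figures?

0.0020

23 × 0.7448 ÷ 8619 = 0.00198751595313…
Multiplication/division keeps the fewest significant figures: 23 → 2 s.f., 0.7448 → 4 s.f., 8619 → 4 s.f.; limit is 2.
Rounded to 2 significant figures: 0.0020.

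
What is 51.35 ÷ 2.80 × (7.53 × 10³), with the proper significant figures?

1.38 × 10⁵

51.35 ÷ 2.80 × (7.53 × 10³) = 138094.821429…
Multiplication/division keeps the fewest significant figures: 51.35 → 4 s.f., 2.80 → 3 s.f., 7.53 × 10³ → 3 s.f.; limit is 3.
Rounded to 3 significant figures: 1.38 × 10⁵.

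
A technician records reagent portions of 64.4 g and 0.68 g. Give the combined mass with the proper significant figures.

64.4 g + 0.68 g = 65.08 g.
Addition/subtraction keeps the fewest decimal places: 64.4 → 1 decimal place, 0.68 → 2 decimal places; limit is 1.
Rounded to 1 decimal place: 65.1 g.

65.1 g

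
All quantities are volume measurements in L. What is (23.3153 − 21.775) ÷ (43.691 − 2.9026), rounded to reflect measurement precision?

0.03776

23.3153 − 21.775 = 1.5403, limited to 3 d.p. → 4 s.f.; 43.691 − 2.9026 = 40.7884, limited to 3 d.p. → 5 s.f.
Carrying full precision, 1.5403 ÷ 40.7884 = 0.0377631875729…; keep min(4, 5) = 4 s.f.
Rounded to 4 significant figures: 0.03776.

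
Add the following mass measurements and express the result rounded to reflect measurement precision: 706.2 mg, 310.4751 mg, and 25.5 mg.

1042.2 mg

706.2 mg + 310.4751 mg + 25.5 mg = 1042.1751 mg.
Addition/subtraction keeps the fewest decimal places: 706.2 → 1 decimal place, 310.4751 → 4 decimal places, 25.5 → 1 decimal place; limit is 1.
Rounded to 1 decimal place: 1042.2 mg.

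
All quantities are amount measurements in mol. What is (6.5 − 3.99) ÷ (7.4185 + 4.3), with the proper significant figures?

0.21

6.5 − 3.99 = 2.51, limited to 1 d.p. → 2 s.f.; 7.4185 + 4.3 = 11.7185, limited to 1 d.p. → 3 s.f.
Carrying full precision, 2.51 ÷ 11.7185 = 0.21419123608…; keep min(2, 3) = 2 s.f.
Rounded to 2 significant figures: 0.21.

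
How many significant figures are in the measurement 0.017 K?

0.017: leading zeros are not significant.

2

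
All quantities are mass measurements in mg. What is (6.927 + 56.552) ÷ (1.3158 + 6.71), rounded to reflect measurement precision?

7.91

6.927 + 56.552 = 63.479, limited to 3 d.p. → 5 s.f.; 1.3158 + 6.71 = 8.0258, limited to 2 d.p. → 3 s.f.
Carrying full precision, 63.479 ÷ 8.0258 = 7.90936729049…; keep min(5, 3) = 3 s.f.
Rounded to 3 significant figures: 7.91.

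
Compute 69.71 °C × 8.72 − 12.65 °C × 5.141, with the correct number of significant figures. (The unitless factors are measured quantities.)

69.71 × 8.72 = 607.8712 → 608 °C (3 s.f., last digit at the 10^0 place).
12.65 × 5.141 = 65.03365 → 65.03 °C (4 s.f., last digit at the 10^-2 place).
Difference: 542.83755 °C; keep the coarser place, 10^0.
Result: 543 °C.

543 °C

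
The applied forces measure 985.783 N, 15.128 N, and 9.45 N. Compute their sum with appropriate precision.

1010.36 N

985.783 N + 15.128 N + 9.45 N = 1010.361 N.
Addition/subtraction keeps the fewest decimal places: 985.783 → 3 decimal places, 15.128 → 3 decimal places, 9.45 → 2 decimal places; limit is 2.
Rounded to 2 decimal places: 1010.36 N.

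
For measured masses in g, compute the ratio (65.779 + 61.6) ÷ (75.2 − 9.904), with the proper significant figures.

1.95

65.779 + 61.6 = 127.379, limited to 1 d.p. → 4 s.f.; 75.2 − 9.904 = 65.296, limited to 1 d.p. → 3 s.f.
Carrying full precision, 127.379 ÷ 65.296 = 1.95079331046…; keep min(4, 3) = 3 s.f.
Rounded to 3 significant figures: 1.95.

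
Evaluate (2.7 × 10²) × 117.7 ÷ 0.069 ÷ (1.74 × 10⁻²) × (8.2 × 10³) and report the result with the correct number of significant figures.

(2.7 × 10²) × 117.7 ÷ 0.069 ÷ (1.74 × 10⁻²) × (8.2 × 10³) = 2.17047976012 × 10^11…
Multiplication/division keeps the fewest significant figures: 2.7 × 10² → 2 s.f., 117.7 → 4 s.f., 0.069 → 2 s.f., 1.74 × 10⁻² → 3 s.f., 8.2 × 10³ → 2 s.f.; limit is 2.
Rounded to 2 significant figures: 2.2 × 10¹¹.

2.2 × 10¹¹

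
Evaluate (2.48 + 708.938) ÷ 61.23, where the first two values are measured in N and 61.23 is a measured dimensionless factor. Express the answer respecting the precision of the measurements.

11.62 N

2.48 N + 708.938 N = 711.418 N; the sum is limited to 2 decimal places (5 s.f.).
Carrying full precision, 711.418 ÷ 61.23 = 11.618781643… N; 61.23 has 4 s.f., so the result keeps min(5, 4) = 4 s.f.
Rounded to 4 significant figures: 11.62 N.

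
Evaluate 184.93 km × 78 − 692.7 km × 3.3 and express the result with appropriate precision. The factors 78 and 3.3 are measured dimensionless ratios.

1.2 × 10^4 km

184.93 × 78 = 14424.54 → 1.4 × 10^4 km (2 s.f., last digit at the 10^3 place).
692.7 × 3.3 = 2285.91 → 2.3 × 10^3 km (2 s.f., last digit at the 10^2 place).
Difference: 12138.63 km; keep the coarser place, 10^3.
Result: 1.2 × 10^4 km.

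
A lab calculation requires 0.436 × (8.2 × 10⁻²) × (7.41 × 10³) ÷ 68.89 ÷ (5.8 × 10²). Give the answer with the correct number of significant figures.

0.0066

0.436 × (8.2 × 10⁻²) × (7.41 × 10³) ÷ 68.89 ÷ (5.8 × 10²) = 0.00663031819843…
Multiplication/division keeps the fewest significant figures: 0.436 → 3 s.f., 8.2 × 10⁻² → 2 s.f., 7.41 × 10³ → 3 s.f., 68.89 → 4 s.f., 5.8 × 10² → 2 s.f.; limit is 2.
Rounded to 2 significant figures: 0.0066.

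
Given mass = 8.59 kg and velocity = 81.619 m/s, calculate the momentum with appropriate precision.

momentum = 8.59 kg × 81.619 m/s = 701.10721 kg·m/s.
8.59 has 3 significant figures; 81.619 has 5.
Division/multiplication keeps the fewest: 3 significant figures.
Rounded: 701 kg·m/s.

701 kg·m/s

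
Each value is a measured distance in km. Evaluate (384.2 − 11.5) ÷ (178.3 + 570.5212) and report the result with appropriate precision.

384.2 − 11.5 = 372.7, limited to 1 d.p. → 4 s.f.; 178.3 + 570.5212 = 748.8212, limited to 1 d.p. → 4 s.f.
Carrying full precision, 372.7 ÷ 748.8212 = 0.497715609547…; keep min(4, 4) = 4 s.f.
Rounded to 4 significant figures: 0.4977.

0.4977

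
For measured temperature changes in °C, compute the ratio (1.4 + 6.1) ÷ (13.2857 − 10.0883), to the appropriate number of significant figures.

1.4 + 6.1 = 7.5, limited to 1 d.p. → 2 s.f.; 13.2857 − 10.0883 = 3.1974, limited to 4 d.p. → 5 s.f.
Carrying full precision, 7.5 ÷ 3.1974 = 2.34565584537…; keep min(2, 5) = 2 s.f.
Rounded to 2 significant figures: 2.3.

2.3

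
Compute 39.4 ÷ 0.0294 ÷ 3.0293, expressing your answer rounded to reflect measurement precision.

442

39.4 ÷ 0.0294 ÷ 3.0293 = 442.391329489…
Multiplication/division keeps the fewest significant figures: 39.4 → 3 s.f., 0.0294 → 3 s.f., 3.0293 → 5 s.f.; limit is 3.
Rounded to 3 significant figures: 442.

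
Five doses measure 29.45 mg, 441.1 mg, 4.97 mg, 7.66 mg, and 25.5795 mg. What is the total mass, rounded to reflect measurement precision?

29.45 mg + 441.1 mg + 4.97 mg + 7.66 mg + 25.5795 mg = 508.7595 mg.
Addition/subtraction keeps the fewest decimal places: 29.45 → 2 decimal places, 441.1 → 1 decimal place, 4.97 → 2 decimal places, 7.66 → 2 decimal places, 25.5795 → 4 decimal places; limit is 1.
Rounded to 1 decimal place: 508.8 mg.

508.8 mg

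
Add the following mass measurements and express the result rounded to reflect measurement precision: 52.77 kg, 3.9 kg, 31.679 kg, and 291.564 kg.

52.77 kg + 3.9 kg + 31.679 kg + 291.564 kg = 379.913 kg.
Addition/subtraction keeps the fewest decimal places: 52.77 → 2 decimal places, 3.9 → 1 decimal place, 31.679 → 3 decimal places, 291.564 → 3 decimal places; limit is 1.
Rounded to 1 decimal place: 379.9 kg.

379.9 kg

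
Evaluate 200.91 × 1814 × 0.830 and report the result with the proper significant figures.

3.02 × 10^5

200.91 × 1814 × 0.830 = 302494.1142
Multiplication/division keeps the fewest significant figures: 200.91 → 5 s.f., 1814 → 4 s.f., 0.830 → 3 s.f.; limit is 3.
Rounded to 3 significant figures: 3.02 × 10^5.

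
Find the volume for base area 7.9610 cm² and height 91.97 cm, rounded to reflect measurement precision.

732.2 cm³

volume = 7.9610 cm² × 91.97 cm = 732.17317 cm³.
7.9610 has 5 significant figures; 91.97 has 4.
Division/multiplication keeps the fewest: 4 significant figures.
Rounded: 732.2 cm³.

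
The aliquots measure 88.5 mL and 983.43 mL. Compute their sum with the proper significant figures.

1071.9 mL

88.5 mL + 983.43 mL = 1071.93 mL.
Addition/subtraction keeps the fewest decimal places: 88.5 → 1 decimal place, 983.43 → 2 decimal places; limit is 1.
Rounded to 1 decimal place: 1071.9 mL.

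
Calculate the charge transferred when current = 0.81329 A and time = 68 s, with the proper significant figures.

55 C

charge transferred = 0.81329 A × 68 s = 55.30372 C.
0.81329 has 5 significant figures; 68 has 2.
Division/multiplication keeps the fewest: 2 significant figures.
Rounded: 55 C.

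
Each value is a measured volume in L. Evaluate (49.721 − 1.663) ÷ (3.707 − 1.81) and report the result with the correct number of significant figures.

49.721 − 1.663 = 48.058, limited to 3 d.p. → 5 s.f.; 3.707 − 1.81 = 1.897, limited to 2 d.p. → 3 s.f.
Carrying full precision, 48.058 ÷ 1.897 = 25.3336847654…; keep min(5, 3) = 3 s.f.
Rounded to 3 significant figures: 25.3.

25.3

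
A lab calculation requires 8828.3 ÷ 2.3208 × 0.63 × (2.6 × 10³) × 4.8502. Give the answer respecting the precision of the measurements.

8828.3 ÷ 2.3208 × 0.63 × (2.6 × 10³) × 4.8502 = 30221283.9715…
Multiplication/division keeps the fewest significant figures: 8828.3 → 5 s.f., 2.3208 → 5 s.f., 0.63 → 2 s.f., 2.6 × 10³ → 2 s.f., 4.8502 → 5 s.f.; limit is 2.
Rounded to 2 significant figures: 3.0 × 10⁷.

3.0 × 10⁷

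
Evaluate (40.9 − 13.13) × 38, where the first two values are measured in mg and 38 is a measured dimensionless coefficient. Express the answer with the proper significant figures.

40.9 mg − 13.13 mg = 27.77 mg; the difference is limited to 1 decimal place (3 s.f.).
Carrying full precision, 27.77 × 38 = 1055.26 mg; 38 has 2 s.f., so the result keeps min(3, 2) = 2 s.f.
Rounded to 2 significant figures: 1.1 × 10^3 mg.

1.1 × 10^3 mg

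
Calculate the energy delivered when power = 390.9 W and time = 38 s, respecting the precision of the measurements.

1.5 × 10^4 J

energy delivered = 390.9 W × 38 s = 14854.2 J.
390.9 has 4 significant figures; 38 has 2.
Division/multiplication keeps the fewest: 2 significant figures.
Rounded: 1.5 × 10^4 J.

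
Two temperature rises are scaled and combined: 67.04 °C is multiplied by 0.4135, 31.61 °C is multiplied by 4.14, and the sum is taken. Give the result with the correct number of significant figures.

67.04 × 0.4135 = 27.72104 → 27.72 °C (4 s.f., last digit at the 10^-2 place).
31.61 × 4.14 = 130.8654 → 131 °C (3 s.f., last digit at the 10^0 place).
Sum: 158.58644 °C; keep the coarser place, 10^0.
Result: 159 °C.

159 °C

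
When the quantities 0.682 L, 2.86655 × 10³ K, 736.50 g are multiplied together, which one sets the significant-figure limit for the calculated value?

0.682 L

0.682 L → 3 s.f.; 2.86655 × 10³ K → 6 s.f.; 736.50 g → 5 s.f.
The fewest is 3 significant figures, from 0.682 L.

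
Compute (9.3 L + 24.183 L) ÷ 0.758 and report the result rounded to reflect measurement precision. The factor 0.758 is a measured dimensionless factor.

9.3 L + 24.183 L = 33.483 L; the sum is limited to 1 decimal place (3 s.f.).
Carrying full precision, 33.483 ÷ 0.758 = 44.172823219… L; 0.758 has 3 s.f., so the result keeps min(3, 3) = 3 s.f.
Rounded to 3 significant figures: 44.2 L.

44.2 L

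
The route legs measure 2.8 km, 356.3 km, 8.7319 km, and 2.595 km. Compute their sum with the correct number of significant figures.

370.4 km

2.8 km + 356.3 km + 8.7319 km + 2.595 km = 370.4269 km.
Addition/subtraction keeps the fewest decimal places: 2.8 → 1 decimal place, 356.3 → 1 decimal place, 8.7319 → 4 decimal places, 2.595 → 3 decimal places; limit is 1.
Rounded to 1 decimal place: 370.4 km.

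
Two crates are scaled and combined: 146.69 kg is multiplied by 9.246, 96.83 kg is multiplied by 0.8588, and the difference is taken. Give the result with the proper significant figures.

146.69 × 9.246 = 1356.29574 → 1356 kg (4 s.f., last digit at the 10^0 place).
96.83 × 0.8588 = 83.157604 → 83.16 kg (4 s.f., last digit at the 10^-2 place).
Difference: 1273.138136 kg; keep the coarser place, 10^0.
Result: 1273 kg.

1273 kg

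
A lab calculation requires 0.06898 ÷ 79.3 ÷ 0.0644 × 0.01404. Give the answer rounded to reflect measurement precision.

0.06898 ÷ 79.3 ÷ 0.0644 × 0.01404 = 0.000189640566134…
Multiplication/division keeps the fewest significant figures: 0.06898 → 4 s.f., 79.3 → 3 s.f., 0.0644 → 3 s.f., 0.01404 → 4 s.f.; limit is 3.
Rounded to 3 significant figures: 1.90 × 10⁻⁴.

1.90 × 10⁻⁴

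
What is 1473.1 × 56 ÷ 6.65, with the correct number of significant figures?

1.2 × 10^4

1473.1 × 56 ÷ 6.65 = 12405.0526316…
Multiplication/division keeps the fewest significant figures: 1473.1 → 5 s.f., 56 → 2 s.f., 6.65 → 3 s.f.; limit is 2.
Rounded to 2 significant figures: 1.2 × 10^4.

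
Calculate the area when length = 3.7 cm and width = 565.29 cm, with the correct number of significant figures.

area = 3.7 cm × 565.29 cm = 2091.573 cm².
3.7 has 2 significant figures; 565.29 has 5.
Division/multiplication keeps the fewest: 2 significant figures.
Rounded: 2.1 × 10^3 cm².

2.1 × 10^3 cm²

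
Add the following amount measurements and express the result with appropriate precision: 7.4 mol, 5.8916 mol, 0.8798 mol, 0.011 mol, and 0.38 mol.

14.6 mol

7.4 mol + 5.8916 mol + 0.8798 mol + 0.011 mol + 0.38 mol = 14.5624 mol.
Addition/subtraction keeps the fewest decimal places: 7.4 → 1 decimal place, 5.8916 → 4 decimal places, 0.8798 → 4 decimal places, 0.011 → 3 decimal places, 0.38 → 2 decimal places; limit is 1.
Rounded to 1 decimal place: 14.6 mol.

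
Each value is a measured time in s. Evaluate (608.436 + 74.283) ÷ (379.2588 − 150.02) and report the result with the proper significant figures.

608.436 + 74.283 = 682.719, limited to 3 d.p. → 6 s.f.; 379.2588 − 150.02 = 229.2388, limited to 2 d.p. → 5 s.f.
Carrying full precision, 682.719 ÷ 229.2388 = 2.97820002548…; keep min(6, 5) = 5 s.f.
Rounded to 5 significant figures: 2.9782.

2.9782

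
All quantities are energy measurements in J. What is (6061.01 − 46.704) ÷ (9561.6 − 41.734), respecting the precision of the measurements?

0.63176

6061.01 − 46.704 = 6014.306, limited to 2 d.p. → 6 s.f.; 9561.6 − 41.734 = 9519.866, limited to 1 d.p. → 5 s.f.
Carrying full precision, 6014.306 ÷ 9519.866 = 0.631763724405…; keep min(6, 5) = 5 s.f.
Rounded to 5 significant figures: 0.63176.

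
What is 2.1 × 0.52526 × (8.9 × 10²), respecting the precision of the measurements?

9.8 × 10²

2.1 × 0.52526 × (8.9 × 10²) = 981.71094
Multiplication/division keeps the fewest significant figures: 2.1 → 2 s.f., 0.52526 → 5 s.f., 8.9 × 10² → 2 s.f.; limit is 2.
Rounded to 2 significant figures: 9.8 × 10².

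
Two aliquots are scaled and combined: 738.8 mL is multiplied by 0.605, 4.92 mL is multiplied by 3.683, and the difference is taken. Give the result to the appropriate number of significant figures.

429 mL

738.8 × 0.605 = 446.974 → 4.47 × 10² mL (3 s.f., last digit at the 10^0 place).
4.92 × 3.683 = 18.12036 → 18.1 mL (3 s.f., last digit at the 10^-1 place).
Difference: 428.85364 mL; keep the coarser place, 10^0.
Result: 429 mL.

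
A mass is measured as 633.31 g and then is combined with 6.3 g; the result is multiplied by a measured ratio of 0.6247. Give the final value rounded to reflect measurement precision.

633.31 g + 6.3 g = 639.61 g; the sum is limited to 1 decimal place (4 s.f.).
Carrying full precision, 639.61 × 0.6247 = 399.564367 g; 0.6247 has 4 s.f., so the result keeps min(4, 4) = 4 s.f.
Rounded to 4 significant figures: 399.6 g.

399.6 g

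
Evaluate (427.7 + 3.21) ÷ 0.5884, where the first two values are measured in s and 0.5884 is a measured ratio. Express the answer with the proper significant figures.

732.3 s

427.7 s + 3.21 s = 430.91 s; the sum is limited to 1 decimal place (4 s.f.).
Carrying full precision, 430.91 ÷ 0.5884 = 732.341944256… s; 0.5884 has 4 s.f., so the result keeps min(4, 4) = 4 s.f.
Rounded to 4 significant figures: 732.3 s.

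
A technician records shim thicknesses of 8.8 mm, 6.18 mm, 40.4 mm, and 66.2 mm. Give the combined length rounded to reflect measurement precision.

121.6 mm

8.8 mm + 6.18 mm + 40.4 mm + 66.2 mm = 121.58 mm.
Addition/subtraction keeps the fewest decimal places: 8.8 → 1 decimal place, 6.18 → 2 decimal places, 40.4 → 1 decimal place, 66.2 → 1 decimal place; limit is 1.
Rounded to 1 decimal place: 121.6 mm.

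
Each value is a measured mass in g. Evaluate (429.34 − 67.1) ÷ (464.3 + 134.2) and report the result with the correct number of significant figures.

429.34 − 67.1 = 362.24, limited to 1 d.p. → 4 s.f.; 464.3 + 134.2 = 598.5, limited to 1 d.p. → 4 s.f.
Carrying full precision, 362.24 ÷ 598.5 = 0.605246449457…; keep min(4, 4) = 4 s.f.
Rounded to 4 significant figures: 0.6052.

0.6052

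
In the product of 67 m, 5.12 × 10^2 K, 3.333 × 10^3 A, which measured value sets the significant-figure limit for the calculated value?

67 m

67 m → 2 s.f.; 5.12 × 10^2 K → 3 s.f.; 3.333 × 10^3 A → 4 s.f.
The fewest is 2 significant figures, from 67 m.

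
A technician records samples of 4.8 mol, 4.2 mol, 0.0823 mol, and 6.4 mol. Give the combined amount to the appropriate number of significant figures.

4.8 mol + 4.2 mol + 0.0823 mol + 6.4 mol = 15.4823 mol.
Addition/subtraction keeps the fewest decimal places: 4.8 → 1 decimal place, 4.2 → 1 decimal place, 0.0823 → 4 decimal places, 6.4 → 1 decimal place; limit is 1.
Rounded to 1 decimal place: 15.5 mol.

15.5 mol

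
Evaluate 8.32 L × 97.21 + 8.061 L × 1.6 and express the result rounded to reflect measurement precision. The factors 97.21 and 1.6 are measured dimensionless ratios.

8.32 × 97.21 = 808.7872 → 809 L (3 s.f., last digit at the 10^0 place).
8.061 × 1.6 = 12.8976 → 13 L (2 s.f., last digit at the 10^0 place).
Sum: 821.6848 L; keep the coarser place, 10^0.
Result: 822 L.

822 L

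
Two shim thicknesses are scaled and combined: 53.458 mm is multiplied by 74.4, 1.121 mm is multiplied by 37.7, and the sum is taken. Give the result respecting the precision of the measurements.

53.458 × 74.4 = 3977.2752 → 3.98 × 10³ mm (3 s.f., last digit at the 10^1 place).
1.121 × 37.7 = 42.2617 → 42.3 mm (3 s.f., last digit at the 10^-1 place).
Sum: 4019.5369 mm; keep the coarser place, 10^1.
Result: 4.02 × 10³ mm.

4.02 × 10³ mm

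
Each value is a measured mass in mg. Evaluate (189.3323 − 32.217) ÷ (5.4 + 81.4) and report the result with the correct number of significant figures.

189.3323 − 32.217 = 157.1153, limited to 3 d.p. → 6 s.f.; 5.4 + 81.4 = 86.8, limited to 1 d.p. → 3 s.f.
Carrying full precision, 157.1153 ÷ 86.8 = 1.81008410138…; keep min(6, 3) = 3 s.f.
Rounded to 3 significant figures: 1.81.

1.81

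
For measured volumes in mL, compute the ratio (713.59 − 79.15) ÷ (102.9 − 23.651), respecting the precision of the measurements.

8.01

713.59 − 79.15 = 634.44, limited to 2 d.p. → 5 s.f.; 102.9 − 23.651 = 79.249, limited to 1 d.p. → 3 s.f.
Carrying full precision, 634.44 ÷ 79.249 = 8.00565306818…; keep min(5, 3) = 3 s.f.
Rounded to 3 significant figures: 8.01.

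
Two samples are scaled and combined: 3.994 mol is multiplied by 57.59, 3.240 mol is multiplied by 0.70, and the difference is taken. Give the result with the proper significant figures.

3.994 × 57.59 = 230.01446 → 2.300 × 10² mol (4 s.f., last digit at the 10^-1 place).
3.240 × 0.70 = 2.268 → 2.3 mol (2 s.f., last digit at the 10^-1 place).
Difference: 227.74646 mol; keep the coarser place, 10^-1.
Result: 227.7 mol.

227.7 mol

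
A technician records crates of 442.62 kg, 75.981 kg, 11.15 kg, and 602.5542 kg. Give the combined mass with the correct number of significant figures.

442.62 kg + 75.981 kg + 11.15 kg + 602.5542 kg = 1132.3052 kg.
Addition/subtraction keeps the fewest decimal places: 442.62 → 2 decimal places, 75.981 → 3 decimal places, 11.15 → 2 decimal places, 602.5542 → 4 decimal places; limit is 2.
Rounded to 2 decimal places: 1.13231 × 10³ kg.

1.13231 × 10³ kg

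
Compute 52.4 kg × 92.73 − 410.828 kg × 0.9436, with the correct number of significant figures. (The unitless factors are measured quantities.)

4.47 × 10^3 kg

52.4 × 92.73 = 4859.052 → 4.86 × 10^3 kg (3 s.f., last digit at the 10^1 place).
410.828 × 0.9436 = 387.6573008 → 387.7 kg (4 s.f., last digit at the 10^-1 place).
Difference: 4471.3946992 kg; keep the coarser place, 10^1.
Result: 4.47 × 10^3 kg.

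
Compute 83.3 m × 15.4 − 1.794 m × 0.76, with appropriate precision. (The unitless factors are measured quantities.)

1.28 × 10^3 m

83.3 × 15.4 = 1282.82 → 1.28 × 10^3 m (3 s.f., last digit at the 10^1 place).
1.794 × 0.76 = 1.36344 → 1.4 m (2 s.f., last digit at the 10^-1 place).
Difference: 1281.45656 m; keep the coarser place, 10^1.
Result: 1.28 × 10^3 m.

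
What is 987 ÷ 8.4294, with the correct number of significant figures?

117

987 ÷ 8.4294 = 117.090184355…
Multiplication/division keeps the fewest significant figures: 987 → 3 s.f., 8.4294 → 5 s.f.; limit is 3.
Rounded to 3 significant figures: 117.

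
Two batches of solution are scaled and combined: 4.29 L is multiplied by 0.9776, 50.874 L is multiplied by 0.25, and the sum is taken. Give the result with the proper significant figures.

17 L

4.29 × 0.9776 = 4.193904 → 4.19 L (3 s.f., last digit at the 10^-2 place).
50.874 × 0.25 = 12.7185 → 13 L (2 s.f., last digit at the 10^0 place).
Sum: 16.912404 L; keep the coarser place, 10^0.
Result: 17 L.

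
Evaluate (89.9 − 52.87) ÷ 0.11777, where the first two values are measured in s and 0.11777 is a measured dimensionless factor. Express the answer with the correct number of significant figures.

89.9 s − 52.87 s = 37.03 s; the difference is limited to 1 decimal place (3 s.f.).
Carrying full precision, 37.03 ÷ 0.11777 = 314.426424387… s; 0.11777 has 5 s.f., so the result keeps min(3, 5) = 3 s.f.
Rounded to 3 significant figures: 314 s.

314 s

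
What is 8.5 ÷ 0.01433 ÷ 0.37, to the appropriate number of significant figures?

8.5 ÷ 0.01433 ÷ 0.37 = 1603.13837913…
Multiplication/division keeps the fewest significant figures: 8.5 → 2 s.f., 0.01433 → 4 s.f., 0.37 → 2 s.f.; limit is 2.
Rounded to 2 significant figures: 1.6 × 10³.

1.6 × 10³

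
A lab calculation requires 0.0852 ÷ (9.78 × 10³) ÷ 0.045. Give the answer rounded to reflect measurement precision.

1.9 × 10⁻⁴

0.0852 ÷ (9.78 × 10³) ÷ 0.045 = 0.000193592365372…
Multiplication/division keeps the fewest significant figures: 0.0852 → 3 s.f., 9.78 × 10³ → 3 s.f., 0.045 → 2 s.f.; limit is 2.
Rounded to 2 significant figures: 1.9 × 10⁻⁴.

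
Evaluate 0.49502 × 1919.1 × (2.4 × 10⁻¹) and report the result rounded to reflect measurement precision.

0.49502 × 1919.1 × (2.4 × 10⁻¹) = 227.99829168
Multiplication/division keeps the fewest significant figures: 0.49502 → 5 s.f., 1919.1 → 5 s.f., 2.4 × 10⁻¹ → 2 s.f.; limit is 2.
Rounded to 2 significant figures: 2.3 × 10².

2.3 × 10²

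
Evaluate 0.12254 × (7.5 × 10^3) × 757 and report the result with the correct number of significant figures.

7.0 × 10^5

0.12254 × (7.5 × 10^3) × 757 = 695720.85
Multiplication/division keeps the fewest significant figures: 0.12254 → 5 s.f., 7.5 × 10^3 → 2 s.f., 757 → 3 s.f.; limit is 2.
Rounded to 2 significant figures: 7.0 × 10^5.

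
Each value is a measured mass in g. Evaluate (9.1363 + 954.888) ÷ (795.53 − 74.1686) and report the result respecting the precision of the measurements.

9.1363 + 954.888 = 964.0243, limited to 3 d.p. → 6 s.f.; 795.53 − 74.1686 = 721.3614, limited to 2 d.p. → 5 s.f.
Carrying full precision, 964.0243 ÷ 721.3614 = 1.33639573728…; keep min(6, 5) = 5 s.f.
Rounded to 5 significant figures: 1.3364.

1.3364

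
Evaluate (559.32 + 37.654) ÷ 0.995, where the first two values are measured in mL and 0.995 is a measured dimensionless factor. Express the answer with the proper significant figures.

559.32 mL + 37.654 mL = 596.974 mL; the sum is limited to 2 decimal places (5 s.f.).
Carrying full precision, 596.974 ÷ 0.995 = 599.973869347… mL; 0.995 has 3 s.f., so the result keeps min(5, 3) = 3 s.f.
Rounded to 3 significant figures: 6.00 × 10² mL.

6.00 × 10² mL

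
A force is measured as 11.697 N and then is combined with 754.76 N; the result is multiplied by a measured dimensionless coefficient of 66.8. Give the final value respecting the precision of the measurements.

11.697 N + 754.76 N = 766.457 N; the sum is limited to 2 decimal places (5 s.f.).
Carrying full precision, 766.457 × 66.8 = 51199.3276 N; 66.8 has 3 s.f., so the result keeps min(5, 3) = 3 s.f.
Rounded to 3 significant figures: 5.12 × 10⁴ N.

5.12 × 10⁴ N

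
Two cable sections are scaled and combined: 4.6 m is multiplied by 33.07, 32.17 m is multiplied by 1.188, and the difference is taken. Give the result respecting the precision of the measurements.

1.1 × 10² m

4.6 × 33.07 = 152.122 → 1.5 × 10² m (2 s.f., last digit at the 10^1 place).
32.17 × 1.188 = 38.21796 → 38.22 m (4 s.f., last digit at the 10^-2 place).
Difference: 113.90404 m; keep the coarser place, 10^1.
Result: 1.1 × 10² m.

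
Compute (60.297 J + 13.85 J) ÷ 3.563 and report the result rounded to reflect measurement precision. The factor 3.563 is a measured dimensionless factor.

60.297 J + 13.85 J = 74.147 J; the sum is limited to 2 decimal places (4 s.f.).
Carrying full precision, 74.147 ÷ 3.563 = 20.8102722425… J; 3.563 has 4 s.f., so the result keeps min(4, 4) = 4 s.f.
Rounded to 4 significant figures: 20.81 J.

20.81 J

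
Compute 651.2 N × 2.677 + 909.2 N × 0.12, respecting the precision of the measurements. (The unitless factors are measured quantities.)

651.2 × 2.677 = 1743.2624 → 1743 N (4 s.f., last digit at the 10^0 place).
909.2 × 0.12 = 109.104 → 1.1 × 10² N (2 s.f., last digit at the 10^1 place).
Sum: 1852.3664 N; keep the coarser place, 10^1.
Result: 1.85 × 10³ N.

1.85 × 10³ N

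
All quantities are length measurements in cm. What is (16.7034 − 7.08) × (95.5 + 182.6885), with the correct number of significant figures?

16.7034 − 7.08 = 9.6234, limited to 2 d.p. → 3 s.f.; 95.5 + 182.6885 = 278.1885, limited to 1 d.p. → 4 s.f.
Carrying full precision, 9.6234 × 278.1885 = 2677.1192109; keep min(3, 4) = 3 s.f.
Rounded to 3 significant figures: 2.68 × 10³ cm².

2.68 × 10³ cm²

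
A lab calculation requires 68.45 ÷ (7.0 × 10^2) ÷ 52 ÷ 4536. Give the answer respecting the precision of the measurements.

68.45 ÷ (7.0 × 10^2) ÷ 52 ÷ 4536 = 4.14571099095 × 10^-7…
Multiplication/division keeps the fewest significant figures: 68.45 → 4 s.f., 7.0 × 10^2 → 2 s.f., 52 → 2 s.f., 4536 → 4 s.f.; limit is 2.
Rounded to 2 significant figures: 4.1 × 10^-7.

4.1 × 10^-7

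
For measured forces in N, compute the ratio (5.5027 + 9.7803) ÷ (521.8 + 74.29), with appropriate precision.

5.5027 + 9.7803 = 15.2830, limited to 4 d.p. → 6 s.f.; 521.8 + 74.29 = 596.09, limited to 1 d.p. → 4 s.f.
Carrying full precision, 15.2830 ÷ 596.09 = 0.025638745827…; keep min(6, 4) = 4 s.f.
Rounded to 4 significant figures: 0.02564.

0.02564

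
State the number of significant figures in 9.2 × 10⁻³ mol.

2

9.2 × 10⁻³: in scientific notation every digit of the coefficient is significant.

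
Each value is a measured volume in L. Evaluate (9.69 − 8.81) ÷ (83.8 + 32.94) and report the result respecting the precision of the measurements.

9.69 − 8.81 = 0.88, limited to 2 d.p. → 2 s.f.; 83.8 + 32.94 = 116.74, limited to 1 d.p. → 4 s.f.
Carrying full precision, 0.88 ÷ 116.74 = 0.00753811889669…; keep min(2, 4) = 2 s.f.
Rounded to 2 significant figures: 0.0075.

0.0075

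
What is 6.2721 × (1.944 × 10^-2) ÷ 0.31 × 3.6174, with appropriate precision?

6.2721 × (1.944 × 10^-2) ÷ 0.31 × 3.6174 = 1.42280071567…
Multiplication/division keeps the fewest significant figures: 6.2721 → 5 s.f., 1.944 × 10^-2 → 4 s.f., 0.31 → 2 s.f., 3.6174 → 5 s.f.; limit is 2.
Rounded to 2 significant figures: 1.4.

1.4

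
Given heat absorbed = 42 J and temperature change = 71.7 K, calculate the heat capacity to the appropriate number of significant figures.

0.59 J/K

heat capacity = 42 J ÷ 71.7 K = 0.585774058577… J/K.
42 has 2 significant figures; 71.7 has 3.
Division/multiplication keeps the fewest: 2 significant figures.
Rounded: 0.59 J/K.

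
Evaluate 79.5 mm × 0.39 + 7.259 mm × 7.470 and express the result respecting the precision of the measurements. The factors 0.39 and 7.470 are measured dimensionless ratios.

85 mm

79.5 × 0.39 = 31.005 → 31 mm (2 s.f., last digit at the 10^0 place).
7.259 × 7.470 = 54.22473 → 54.22 mm (4 s.f., last digit at the 10^-2 place).
Sum: 85.22973 mm; keep the coarser place, 10^0.
Result: 85 mm.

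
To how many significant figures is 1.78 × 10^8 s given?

3

1.78 × 10^8: in scientific notation every digit of the coefficient is significant.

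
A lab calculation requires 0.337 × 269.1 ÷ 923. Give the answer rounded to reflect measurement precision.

0.337 × 269.1 ÷ 923 = 0.0982521126761…
Multiplication/division keeps the fewest significant figures: 0.337 → 3 s.f., 269.1 → 4 s.f., 923 → 3 s.f.; limit is 3.
Rounded to 3 significant figures: 0.0983.

0.0983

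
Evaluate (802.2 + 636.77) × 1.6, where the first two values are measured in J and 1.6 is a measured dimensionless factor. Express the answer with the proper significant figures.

2.3 × 10³ J

802.2 J + 636.77 J = 1438.97 J; the sum is limited to 1 decimal place (5 s.f.).
Carrying full precision, 1438.97 × 1.6 = 2302.352 J; 1.6 has 2 s.f., so the result keeps min(5, 2) = 2 s.f.
Rounded to 2 significant figures: 2.3 × 10³ J.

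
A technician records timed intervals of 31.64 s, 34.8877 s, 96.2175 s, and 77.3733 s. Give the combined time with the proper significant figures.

31.64 s + 34.8877 s + 96.2175 s + 77.3733 s = 240.1185 s.
Addition/subtraction keeps the fewest decimal places: 31.64 → 2 decimal places, 34.8877 → 4 decimal places, 96.2175 → 4 decimal places, 77.3733 → 4 decimal places; limit is 2.
Rounded to 2 decimal places: 2.4012 × 10² s.

2.4012 × 10² s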